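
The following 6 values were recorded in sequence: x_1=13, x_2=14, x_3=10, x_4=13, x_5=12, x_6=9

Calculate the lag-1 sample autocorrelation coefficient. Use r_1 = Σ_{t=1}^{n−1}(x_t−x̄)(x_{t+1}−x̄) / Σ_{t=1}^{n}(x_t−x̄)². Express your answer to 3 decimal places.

Mean x̄ = (13 + 14 + 10 + 13 + 12 + 9)/6 = 11.8333
Deviations from mean: 1.1667, 2.1667, -1.8333, 1.1667, 0.1667, -2.8333
Numerator Σ_{t=1}^{5}(x_t−x̄)(x_{t+1}−x̄) = -3.8611
Denominator Σ(x_t−x̄)² = 18.8333
r_1 = -3.8611 / 18.8333 = -0.205

-0.205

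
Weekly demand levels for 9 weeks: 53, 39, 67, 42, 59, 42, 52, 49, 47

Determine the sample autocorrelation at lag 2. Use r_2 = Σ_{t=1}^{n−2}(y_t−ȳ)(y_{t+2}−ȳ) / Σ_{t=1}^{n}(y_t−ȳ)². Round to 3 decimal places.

0.586

Mean ȳ = (53 + 39 + 67 + 42 + 59 + 42 + 52 + 49 + 47)/9 = 50.0000
Σ(y_t−ȳ)(y_{t+2}−ȳ) = (51.0000) + (88.0000) + (153.0000) + (64.0000) + (18.0000) + (8.0000) + (-6.0000) = 376.0000
Denominator Σ(y_t−ȳ)² = 642.0000
r_2 = 376.0000 / 642.0000 = 0.586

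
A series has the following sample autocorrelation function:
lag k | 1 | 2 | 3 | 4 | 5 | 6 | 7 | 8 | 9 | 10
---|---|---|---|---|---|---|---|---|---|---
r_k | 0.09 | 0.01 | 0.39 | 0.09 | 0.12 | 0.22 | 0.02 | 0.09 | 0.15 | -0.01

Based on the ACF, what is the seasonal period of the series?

The largest autocorrelation is r_3 = 0.39, with weaker echoes at lags 6 (0.22) and 9 (0.15); the remaining lags stay at or below 0.12.
The dominant spike at lag 3 indicates a seasonal period of 3.

3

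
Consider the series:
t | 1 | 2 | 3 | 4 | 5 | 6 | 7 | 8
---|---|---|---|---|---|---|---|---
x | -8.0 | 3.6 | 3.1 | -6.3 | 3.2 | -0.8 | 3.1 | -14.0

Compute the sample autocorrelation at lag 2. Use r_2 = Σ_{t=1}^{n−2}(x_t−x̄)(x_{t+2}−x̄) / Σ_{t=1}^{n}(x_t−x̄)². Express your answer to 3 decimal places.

Mean x̄ = (-8.0 + 3.6 + 3.1 − 6.3 + 3.2 − 0.8 + 3.1 − 14.0)/8 = -2.0125
Deviations from mean: -5.9875, 5.6125, 5.1125, -4.2875, 5.2125, 1.2125, 5.1125, -11.9875
Numerator Σ_{t=1}^{6}(x_t−x̄)(x_{t+2}−x̄) = -21.1103
Denominator Σ(x_t−x̄)² = 310.3488
r_2 = -21.1103 / 310.3488 = -0.068

-0.068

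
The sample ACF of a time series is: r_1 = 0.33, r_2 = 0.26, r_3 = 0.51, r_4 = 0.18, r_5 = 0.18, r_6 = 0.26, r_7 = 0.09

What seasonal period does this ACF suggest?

The largest autocorrelation is r_3 = 0.51; the remaining lags stay at or below 0.33. The elevated value at lag 1 (0.33), dropping to 0.26 at lag 2, reflects decaying short-term dependence rather than seasonality.
The dominant spike at lag 3 indicates a seasonal period of 3.

3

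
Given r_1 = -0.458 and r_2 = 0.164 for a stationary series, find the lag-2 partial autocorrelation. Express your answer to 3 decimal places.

φ_{22} = (r_2 − r_1²) / (1 − r_1²)
r_1² = (-0.458)² = 0.209764
Numerator = 0.164 − 0.2098 = -0.0458; denominator = 1 − 0.2098 = 0.7902
φ_{22} = -0.0458 / 0.7902 = -0.058

-0.058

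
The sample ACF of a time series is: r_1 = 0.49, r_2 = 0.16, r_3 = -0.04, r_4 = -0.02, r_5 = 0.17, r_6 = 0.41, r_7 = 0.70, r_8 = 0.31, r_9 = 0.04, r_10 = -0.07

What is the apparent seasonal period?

The largest autocorrelation is r_7 = 0.70; the remaining lags stay at or below 0.49. The elevated value at lag 1 (0.49), dropping to 0.16 at lag 2, reflects decaying short-term dependence rather than seasonality.
The dominant spike at lag 7 indicates a seasonal period of 7.

7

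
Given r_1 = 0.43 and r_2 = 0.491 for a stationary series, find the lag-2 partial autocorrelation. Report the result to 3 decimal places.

φ_{22} = (r_2 − r_1²) / (1 − r_1²)
r_1² = (0.43)² = 0.1849
Numerator = 0.491 − 0.1849 = 0.3061; denominator = 1 − 0.1849 = 0.8151
φ_{22} = 0.3061 / 0.8151 = 0.376

0.376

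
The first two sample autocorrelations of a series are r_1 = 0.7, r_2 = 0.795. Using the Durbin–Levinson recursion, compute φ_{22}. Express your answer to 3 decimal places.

φ_{22} = (r_2 − r_1²) / (1 − r_1²)
r_1² = (0.7)² = 0.49
Numerator = 0.795 − 0.4900 = 0.3050; denominator = 1 − 0.4900 = 0.5100
φ_{22} = 0.3050 / 0.5100 = 0.598

0.598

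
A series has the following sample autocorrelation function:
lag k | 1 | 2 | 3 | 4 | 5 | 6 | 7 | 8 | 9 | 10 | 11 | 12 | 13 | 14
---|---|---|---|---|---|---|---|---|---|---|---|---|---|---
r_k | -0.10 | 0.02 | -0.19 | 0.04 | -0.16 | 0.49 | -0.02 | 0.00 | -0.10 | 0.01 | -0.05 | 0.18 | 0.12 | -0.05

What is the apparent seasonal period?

6

The largest autocorrelation is r_6 = 0.49, with a weaker echo at lag 12 (0.18); the remaining lags stay at or below 0.12.
The dominant spike at lag 6 indicates a seasonal period of 6.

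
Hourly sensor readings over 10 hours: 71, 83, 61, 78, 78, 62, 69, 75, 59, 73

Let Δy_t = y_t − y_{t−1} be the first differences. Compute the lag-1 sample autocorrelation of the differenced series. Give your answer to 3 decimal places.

-0.598

First differences Δy: 12, -22, 17, 0, -16, 7, 6, -16, 14
Mean of differences = 0.2222
Numerator Σ(Δy_t−Δȳ)(Δy_{t+1}−Δȳ) = -1022.7160
Denominator Σ(Δy_t−Δȳ)² = 1709.5556
r_1(Δy) = -1022.7160 / 1709.5556 = -0.598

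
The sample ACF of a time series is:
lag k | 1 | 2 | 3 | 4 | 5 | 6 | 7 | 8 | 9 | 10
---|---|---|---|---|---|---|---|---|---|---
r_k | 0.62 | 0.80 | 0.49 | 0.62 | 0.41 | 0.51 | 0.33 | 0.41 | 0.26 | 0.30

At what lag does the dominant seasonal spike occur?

2

The largest autocorrelation is r_2 = 0.80; the remaining lags stay at or below 0.62.
The dominant spike at lag 2 indicates a seasonal period of 2.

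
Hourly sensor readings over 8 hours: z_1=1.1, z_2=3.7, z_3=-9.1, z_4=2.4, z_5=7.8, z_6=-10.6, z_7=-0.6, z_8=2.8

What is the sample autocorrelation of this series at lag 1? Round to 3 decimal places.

Mean z̄ = (1.1 + 3.7 − 9.1 + 2.4 + 7.8 − 10.6 − 0.6 + 2.8)/8 = -0.3125
Deviations from mean: 1.4125, 4.0125, -8.7875, 2.7125, 8.1125, -10.2875, -0.2875, 3.1125
Σ(z_t−z̄)(z_{t+1}−z̄) = (5.6677) + (-35.2598) + (-23.8361) + (22.0052) + (-83.4573) + (2.9577) + (-0.8948) = -112.8177
Denominator Σ(z_t−z̄)² = 284.0888
r_1 = -112.8177 / 284.0888 = -0.397

-0.397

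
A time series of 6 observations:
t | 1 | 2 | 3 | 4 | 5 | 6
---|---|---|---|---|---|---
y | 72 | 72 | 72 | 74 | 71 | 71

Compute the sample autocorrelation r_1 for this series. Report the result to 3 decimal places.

Mean ȳ = (72 + 72 + 72 + 74 + 71 + 71)/6 = 72.0000
Σ(y_t−ȳ)(y_{t+1}−ȳ) = (0.0000) + (0.0000) + (0.0000) + (-2.0000) + (1.0000) = -1.0000
Denominator Σ(y_t−ȳ)² = 6.0000
r_1 = -1.0000 / 6.0000 = -0.167

-0.167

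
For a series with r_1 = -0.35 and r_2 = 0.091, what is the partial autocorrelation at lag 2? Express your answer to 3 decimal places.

φ_{22} = (r_2 − r_1²) / (1 − r_1²)
r_1² = (-0.35)² = 0.1225
Numerator = 0.091 − 0.1225 = -0.0315; denominator = 1 − 0.1225 = 0.8775
φ_{22} = -0.0315 / 0.8775 = -0.036

-0.036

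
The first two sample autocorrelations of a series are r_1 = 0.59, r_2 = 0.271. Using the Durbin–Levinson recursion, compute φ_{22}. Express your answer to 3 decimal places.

-0.118

φ_{22} = (r_2 − r_1²) / (1 − r_1²)
r_1² = (0.59)² = 0.3481
Numerator = 0.271 − 0.3481 = -0.0771; denominator = 1 − 0.3481 = 0.6519
φ_{22} = -0.0771 / 0.6519 = -0.118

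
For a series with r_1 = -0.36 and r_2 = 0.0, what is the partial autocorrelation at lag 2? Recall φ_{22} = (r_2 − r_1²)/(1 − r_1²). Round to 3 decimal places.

-0.149

φ_{22} = (r_2 − r_1²) / (1 − r_1²)
r_1² = (-0.36)² = 0.1296
Numerator = 0.0 − 0.1296 = -0.1296; denominator = 1 − 0.1296 = 0.8704
φ_{22} = -0.1296 / 0.8704 = -0.149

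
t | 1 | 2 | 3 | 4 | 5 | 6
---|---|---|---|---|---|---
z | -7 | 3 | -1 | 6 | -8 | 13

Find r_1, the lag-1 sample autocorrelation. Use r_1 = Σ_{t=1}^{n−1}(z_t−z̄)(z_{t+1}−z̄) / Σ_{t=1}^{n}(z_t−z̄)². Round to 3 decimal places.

Mean z̄ = (-7 + 3 − 1 + 6 − 8 + 13)/6 = 1.0000
Deviations from mean: -8.0000, 2.0000, -2.0000, 5.0000, -9.0000, 12.0000
Numerator Σ_{t=1}^{5}(z_t−z̄)(z_{t+1}−z̄) = -183.0000
Denominator Σ(z_t−z̄)² = 322.0000
r_1 = -183.0000 / 322.0000 = -0.568

-0.568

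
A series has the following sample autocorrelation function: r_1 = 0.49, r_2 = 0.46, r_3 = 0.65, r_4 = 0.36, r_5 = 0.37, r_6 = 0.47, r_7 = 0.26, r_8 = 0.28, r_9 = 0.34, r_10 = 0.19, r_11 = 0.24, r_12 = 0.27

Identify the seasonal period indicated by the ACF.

The largest autocorrelation is r_3 = 0.65; the remaining lags stay at or below 0.49. The elevated value at lag 1 (0.49), dropping to 0.46 at lag 2, reflects decaying short-term dependence rather than seasonality.
The dominant spike at lag 3 indicates a seasonal period of 3.

3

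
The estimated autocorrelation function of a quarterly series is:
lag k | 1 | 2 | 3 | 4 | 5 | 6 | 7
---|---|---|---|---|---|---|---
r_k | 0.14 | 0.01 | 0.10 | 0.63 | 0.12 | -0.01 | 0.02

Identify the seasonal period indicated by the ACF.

The largest autocorrelation is r_4 = 0.63; the remaining lags stay at or below 0.14.
The dominant spike at lag 4 indicates a seasonal period of 4.

4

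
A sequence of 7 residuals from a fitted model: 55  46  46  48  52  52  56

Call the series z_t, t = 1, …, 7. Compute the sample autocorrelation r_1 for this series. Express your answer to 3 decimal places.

0.195

Mean z̄ = (55 + 46 + 46 + 48 + 52 + 52 + 56)/7 = 50.7143
Σ(z_t−z̄)(z_{t+1}−z̄) = (-20.2041) + (22.2245) + (12.7959) + (-3.4898) + (1.6531) + (6.7959) = 19.7755
Denominator Σ(z_t−z̄)² = 101.4286
r_1 = 19.7755 / 101.4286 = 0.195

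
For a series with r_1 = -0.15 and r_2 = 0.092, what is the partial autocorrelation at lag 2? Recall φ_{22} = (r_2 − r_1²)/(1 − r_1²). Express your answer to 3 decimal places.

φ_{22} = (r_2 − r_1²) / (1 − r_1²)
r_1² = (-0.15)² = 0.0225
Numerator = 0.092 − 0.0225 = 0.0695; denominator = 1 − 0.0225 = 0.9775
φ_{22} = 0.0695 / 0.9775 = 0.071

0.071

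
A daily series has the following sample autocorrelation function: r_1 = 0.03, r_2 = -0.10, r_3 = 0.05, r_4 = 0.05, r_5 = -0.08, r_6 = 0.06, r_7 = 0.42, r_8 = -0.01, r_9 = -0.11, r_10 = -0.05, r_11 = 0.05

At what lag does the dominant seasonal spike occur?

7

The largest autocorrelation is r_7 = 0.42; the remaining lags stay at or below 0.06.
The dominant spike at lag 7 indicates a seasonal period of 7.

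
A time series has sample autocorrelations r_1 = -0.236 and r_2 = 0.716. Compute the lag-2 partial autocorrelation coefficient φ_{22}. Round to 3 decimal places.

φ_{22} = (r_2 − r_1²) / (1 − r_1²)
r_1² = (-0.236)² = 0.055696
Numerator = 0.716 − 0.0557 = 0.6603; denominator = 1 − 0.0557 = 0.9443
φ_{22} = 0.6603 / 0.9443 = 0.699

0.699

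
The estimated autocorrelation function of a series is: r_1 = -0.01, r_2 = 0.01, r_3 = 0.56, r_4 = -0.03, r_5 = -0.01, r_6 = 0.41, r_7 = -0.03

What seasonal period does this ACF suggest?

3

The largest autocorrelation is r_3 = 0.56, with a weaker echo at lag 6 (0.41); the remaining lags stay at or below 0.01.
The dominant spike at lag 3 indicates a seasonal period of 3.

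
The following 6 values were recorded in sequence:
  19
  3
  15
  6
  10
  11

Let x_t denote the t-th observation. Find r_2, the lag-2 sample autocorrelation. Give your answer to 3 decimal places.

0.398

Mean x̄ = (19 + 3 + 15 + 6 + 10 + 11)/6 = 10.6667
Deviations from mean: 8.3333, -7.6667, 4.3333, -4.6667, -0.6667, 0.3333
Σ(x_t−x̄)(x_{t+2}−x̄) = (36.1111) + (35.7778) + (-2.8889) + (-1.5556) = 67.4444
Denominator Σ(x_t−x̄)² = 169.3333
r_2 = 67.4444 / 169.3333 = 0.398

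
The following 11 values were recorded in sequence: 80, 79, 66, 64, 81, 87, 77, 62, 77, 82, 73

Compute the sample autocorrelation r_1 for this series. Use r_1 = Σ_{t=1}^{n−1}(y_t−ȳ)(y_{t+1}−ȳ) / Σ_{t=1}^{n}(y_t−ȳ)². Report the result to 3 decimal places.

Mean ȳ = (80 + 79 + 66 + 64 + 81 + 87 + 77 + 62 + 77 + 82 + 73)/11 = 75.2727
Numerator Σ_{t=1}^{10}(y_t−ȳ)(y_{t+1}−ȳ) = 60.9256
Denominator Σ(y_t−ȳ)² = 652.1818
r_1 = 60.9256 / 652.1818 = 0.093

0.093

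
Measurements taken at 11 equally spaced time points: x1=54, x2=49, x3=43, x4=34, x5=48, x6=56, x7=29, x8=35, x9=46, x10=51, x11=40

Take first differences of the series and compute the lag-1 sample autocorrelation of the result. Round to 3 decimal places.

-0.171

First differences Δx: -5, -6, -9, 14, 8, -27, 6, 11, 5, -11
Mean of differences = -1.4000
Numerator Σ(Δx_t−Δx̄)(Δx_{t+1}−Δx̄) = -241.1600
Denominator Σ(Δx_t−Δx̄)² = 1414.4000
r_1(Δx) = -241.1600 / 1414.4000 = -0.171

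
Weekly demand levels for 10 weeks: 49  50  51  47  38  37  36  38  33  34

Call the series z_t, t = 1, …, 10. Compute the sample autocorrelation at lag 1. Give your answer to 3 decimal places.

0.731

Mean z̄ = (49 + 50 + 51 + 47 + 38 + 37 + 36 + 38 + 33 + 34)/10 = 41.3000
Numerator Σ_{t=1}^{9}(z_t−z̄)(z_{t+1}−z̄) = 330.3100
Denominator Σ(z_t−z̄)² = 452.1000
r_1 = 330.3100 / 452.1000 = 0.731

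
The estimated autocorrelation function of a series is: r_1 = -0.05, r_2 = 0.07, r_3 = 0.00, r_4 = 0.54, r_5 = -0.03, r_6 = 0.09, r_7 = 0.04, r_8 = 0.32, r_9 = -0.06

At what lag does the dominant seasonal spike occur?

The largest autocorrelation is r_4 = 0.54, with a weaker echo at lag 8 (0.32); the remaining lags stay at or below 0.09.
The dominant spike at lag 4 indicates a seasonal period of 4.

4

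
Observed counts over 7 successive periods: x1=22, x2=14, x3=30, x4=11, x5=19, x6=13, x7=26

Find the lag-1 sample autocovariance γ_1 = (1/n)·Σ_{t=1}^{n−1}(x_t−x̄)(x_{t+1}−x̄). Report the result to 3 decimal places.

Mean x̄ = (22 + 14 + 30 + 11 + 19 + 13 + 26)/7 = 19.2857
Deviations: 2.7143, -5.2857, 10.7143, -8.2857, -0.2857, -6.2857, 6.7143
Σ_{t=1}^{6}(x_t−x̄)(x_{t+1}−x̄) = -197.7959
γ_1 = -197.7959 / 7 = -28.257

-28.257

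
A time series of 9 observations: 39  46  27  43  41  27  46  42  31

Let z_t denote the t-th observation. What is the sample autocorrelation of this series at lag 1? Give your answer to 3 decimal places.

-0.504

Mean z̄ = (39 + 46 + 27 + 43 + 41 + 27 + 46 + 42 + 31)/9 = 38.0000
Numerator Σ_{t=1}^{8}(z_t−z̄)(z_{t+1}−z̄) = -237.0000
Denominator Σ(z_t−z̄)² = 470.0000
r_1 = -237.0000 / 470.0000 = -0.504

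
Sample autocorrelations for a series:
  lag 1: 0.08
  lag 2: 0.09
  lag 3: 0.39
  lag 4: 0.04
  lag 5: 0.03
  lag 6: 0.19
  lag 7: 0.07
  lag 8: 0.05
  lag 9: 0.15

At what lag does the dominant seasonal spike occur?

3

The largest autocorrelation is r_3 = 0.39, with weaker echoes at lags 6 (0.19) and 9 (0.15); the remaining lags stay at or below 0.09.
The dominant spike at lag 3 indicates a seasonal period of 3.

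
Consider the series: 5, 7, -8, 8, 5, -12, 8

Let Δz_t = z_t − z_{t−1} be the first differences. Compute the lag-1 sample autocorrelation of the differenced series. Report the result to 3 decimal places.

-0.506

First differences Δz: 2, -15, 16, -3, -17, 20
Mean of differences = 0.5000
Numerator Σ(Δz_t−Δz̄)(Δz_{t+1}−Δz̄) = -597.7500
Denominator Σ(Δz_t−Δz̄)² = 1181.5000
r_1(Δz) = -597.7500 / 1181.5000 = -0.506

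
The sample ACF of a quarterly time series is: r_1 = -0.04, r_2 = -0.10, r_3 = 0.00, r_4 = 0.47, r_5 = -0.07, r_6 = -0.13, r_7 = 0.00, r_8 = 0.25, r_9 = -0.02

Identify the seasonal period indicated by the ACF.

4

The largest autocorrelation is r_4 = 0.47, with a weaker echo at lag 8 (0.25); the remaining lags stay at or below 0.00.
The dominant spike at lag 4 indicates a seasonal period of 4.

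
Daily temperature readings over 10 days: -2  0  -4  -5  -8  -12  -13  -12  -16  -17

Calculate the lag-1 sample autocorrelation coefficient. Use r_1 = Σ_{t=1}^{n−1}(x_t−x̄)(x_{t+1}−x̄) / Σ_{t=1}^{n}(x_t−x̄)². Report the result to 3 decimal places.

0.721

Mean x̄ = (-2 + 0 − 4 − 5 − 8 − 12 − 13 − 12 − 16 − 17)/10 = -8.9000
Numerator Σ_{t=1}^{9}(x_t−x̄)(x_{t+1}−x̄) = 229.7900
Denominator Σ(x_t−x̄)² = 318.9000
r_1 = 229.7900 / 318.9000 = 0.721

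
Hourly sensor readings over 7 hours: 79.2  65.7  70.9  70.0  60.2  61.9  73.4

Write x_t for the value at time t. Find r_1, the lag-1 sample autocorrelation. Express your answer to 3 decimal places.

-0.074

Mean x̄ = (79.2 + 65.7 + 70.9 + 70.0 + 60.2 + 61.9 + 73.4)/7 = 68.7571
Σ(x_t−x̄)(x_{t+1}−x̄) = (-31.9253) + (-6.5510) + (2.6633) + (-10.6353) + (58.6776) + (-31.8367) = -19.6076
Denominator Σ(x_t−x̄)² = 266.3371
r_1 = -19.6076 / 266.3371 = -0.074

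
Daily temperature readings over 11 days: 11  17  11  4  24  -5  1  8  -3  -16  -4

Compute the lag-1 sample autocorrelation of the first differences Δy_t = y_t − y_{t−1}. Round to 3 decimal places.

-0.531

First differences Δy: 6, -6, -7, 20, -29, 6, 7, -11, -13, 12
Mean of differences = -1.5000
Numerator Σ(Δy_t−Δȳ)(Δy_{t+1}−Δȳ) = -987.7500
Denominator Σ(Δy_t−Δȳ)² = 1858.5000
r_1(Δy) = -987.7500 / 1858.5000 = -0.531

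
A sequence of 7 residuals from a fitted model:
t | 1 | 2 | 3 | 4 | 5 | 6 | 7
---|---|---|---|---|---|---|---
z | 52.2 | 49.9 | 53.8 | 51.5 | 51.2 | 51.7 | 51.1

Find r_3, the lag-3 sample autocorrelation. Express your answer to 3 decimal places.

Mean z̄ = (52.2 + 49.9 + 53.8 + 51.5 + 51.2 + 51.7 + 51.1)/7 = 51.6286
Deviations from mean: 0.5714, -1.7286, 2.1714, -0.1286, -0.4286, 0.0714, -0.5286
Σ(z_t−z̄)(z_{t+3}−z̄) = (-0.0735) + (0.7408) + (0.1551) + (0.0680) = 0.8904
Denominator Σ(z_t−z̄)² = 8.5143
r_3 = 0.8904 / 8.5143 = 0.105

0.105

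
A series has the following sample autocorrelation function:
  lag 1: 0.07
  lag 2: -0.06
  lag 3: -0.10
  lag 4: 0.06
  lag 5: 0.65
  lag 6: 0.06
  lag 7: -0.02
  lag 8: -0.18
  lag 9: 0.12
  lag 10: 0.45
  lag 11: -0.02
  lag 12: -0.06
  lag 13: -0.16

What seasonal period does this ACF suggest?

The largest autocorrelation is r_5 = 0.65, with a weaker echo at lag 10 (0.45); the remaining lags stay at or below 0.12.
The dominant spike at lag 5 indicates a seasonal period of 5.

5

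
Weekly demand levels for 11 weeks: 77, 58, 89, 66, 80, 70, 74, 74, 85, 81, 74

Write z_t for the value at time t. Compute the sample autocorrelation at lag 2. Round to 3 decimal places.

0.351

Mean z̄ = (77 + 58 + 89 + 66 + 80 + 70 + 74 + 74 + 85 + 81 + 74)/11 = 75.2727
Numerator Σ_{t=1}^{9}(z_t−z̄)(z_{t+2}−z̄) = 266.3058
Denominator Σ(z_t−z̄)² = 758.1818
r_2 = 266.3058 / 758.1818 = 0.351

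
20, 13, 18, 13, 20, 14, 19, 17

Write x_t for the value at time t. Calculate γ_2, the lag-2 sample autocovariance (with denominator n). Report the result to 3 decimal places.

Mean x̄ = (20 + 13 + 18 + 13 + 20 + 14 + 19 + 17)/8 = 16.7500
Deviations: 3.2500, -3.7500, 1.2500, -3.7500, 3.2500, -2.7500, 2.2500, 0.2500
Σ_{t=1}^{6}(x_t−x̄)(x_{t+2}−x̄) = 39.1250
γ_2 = 39.1250 / 8 = 4.891

4.891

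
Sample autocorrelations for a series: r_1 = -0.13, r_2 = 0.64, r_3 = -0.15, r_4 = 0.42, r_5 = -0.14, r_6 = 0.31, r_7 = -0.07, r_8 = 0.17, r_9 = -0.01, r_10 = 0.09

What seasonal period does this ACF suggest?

2

The largest autocorrelation is r_2 = 0.64, with weaker echoes at lags 4 (0.42), 6 (0.31) and 8 (0.17); the remaining lags stay at or below 0.09.
The dominant spike at lag 2 indicates a seasonal period of 2.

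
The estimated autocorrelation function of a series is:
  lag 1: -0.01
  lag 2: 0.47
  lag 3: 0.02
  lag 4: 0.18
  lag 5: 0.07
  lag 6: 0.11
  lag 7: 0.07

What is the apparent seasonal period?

The largest autocorrelation is r_2 = 0.47, with a weaker echo at lag 4 (0.18); the remaining lags stay at or below 0.11.
The dominant spike at lag 2 indicates a seasonal period of 2.

2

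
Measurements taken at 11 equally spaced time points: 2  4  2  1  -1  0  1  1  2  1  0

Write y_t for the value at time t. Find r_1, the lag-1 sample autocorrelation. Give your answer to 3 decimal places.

Mean ȳ = (2 + 4 + 2 + 1 − 1 + 0 + 1 + 1 + 2 + 1 + 0)/11 = 1.1818
Numerator Σ_{t=1}^{10}(y_t−ȳ)(y_{t+1}−ȳ) = 7.6033
Denominator Σ(y_t−ȳ)² = 17.6364
r_1 = 7.6033 / 17.6364 = 0.431

0.431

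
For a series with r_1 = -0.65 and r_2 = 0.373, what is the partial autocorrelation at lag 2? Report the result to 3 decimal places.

-0.086

φ_{22} = (r_2 − r_1²) / (1 − r_1²)
r_1² = (-0.65)² = 0.4225
Numerator = 0.373 − 0.4225 = -0.0495; denominator = 1 − 0.4225 = 0.5775
φ_{22} = -0.0495 / 0.5775 = -0.086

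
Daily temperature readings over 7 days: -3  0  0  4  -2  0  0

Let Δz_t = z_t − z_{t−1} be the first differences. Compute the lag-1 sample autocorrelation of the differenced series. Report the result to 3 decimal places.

-0.571

First differences Δz: 3, 0, 4, -6, 2, 0
Mean of differences = 0.5000
Numerator Σ(Δz_t−Δz̄)(Δz_{t+1}−Δz̄) = -36.2500
Denominator Σ(Δz_t−Δz̄)² = 63.5000
r_1(Δz) = -36.2500 / 63.5000 = -0.571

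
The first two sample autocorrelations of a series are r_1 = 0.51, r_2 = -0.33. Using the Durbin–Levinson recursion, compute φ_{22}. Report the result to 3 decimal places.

-0.798

φ_{22} = (r_2 − r_1²) / (1 − r_1²)
r_1² = (0.51)² = 0.2601
Numerator = -0.33 − 0.2601 = -0.5901; denominator = 1 − 0.2601 = 0.7399
φ_{22} = -0.5901 / 0.7399 = -0.798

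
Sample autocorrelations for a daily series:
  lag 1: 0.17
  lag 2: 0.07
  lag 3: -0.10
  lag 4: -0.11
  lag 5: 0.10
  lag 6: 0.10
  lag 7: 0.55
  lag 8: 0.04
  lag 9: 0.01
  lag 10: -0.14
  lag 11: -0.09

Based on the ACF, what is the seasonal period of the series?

The largest autocorrelation is r_7 = 0.55; the remaining lags stay at or below 0.17.
The dominant spike at lag 7 indicates a seasonal period of 7.

7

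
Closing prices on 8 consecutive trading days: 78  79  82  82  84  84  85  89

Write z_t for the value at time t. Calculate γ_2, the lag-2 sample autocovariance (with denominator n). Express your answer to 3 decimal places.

Mean z̄ = (78 + 79 + 82 + 82 + 84 + 84 + 85 + 89)/8 = 82.8750
Σ_{t=1}^{6}(z_t−z̄)(z_{t+2}−z̄) = 14.9688
γ_2 = 14.9688 / 8 = 1.871

1.871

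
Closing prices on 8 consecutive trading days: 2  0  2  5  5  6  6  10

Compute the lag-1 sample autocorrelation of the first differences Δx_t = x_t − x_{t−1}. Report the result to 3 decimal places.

-0.248

First differences Δx: -2, 2, 3, 0, 1, 0, 4
Mean of differences = 1.1429
Numerator Σ(Δx_t−Δx̄)(Δx_{t+1}−Δx̄) = -6.1633
Denominator Σ(Δx_t−Δx̄)² = 24.8571
r_1(Δx) = -6.1633 / 24.8571 = -0.248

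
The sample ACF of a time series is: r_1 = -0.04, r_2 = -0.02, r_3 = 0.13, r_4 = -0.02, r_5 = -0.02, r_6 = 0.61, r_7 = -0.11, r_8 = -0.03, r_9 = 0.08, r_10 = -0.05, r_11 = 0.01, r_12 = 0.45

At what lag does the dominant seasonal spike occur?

6

The largest autocorrelation is r_6 = 0.61, with a weaker echo at lag 12 (0.45); the remaining lags stay at or below 0.13.
The dominant spike at lag 6 indicates a seasonal period of 6.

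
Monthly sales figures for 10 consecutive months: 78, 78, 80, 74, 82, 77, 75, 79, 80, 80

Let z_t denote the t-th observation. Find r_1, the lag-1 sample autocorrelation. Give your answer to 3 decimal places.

-0.414

Mean z̄ = (78 + 78 + 80 + 74 + 82 + 77 + 75 + 79 + 80 + 80)/10 = 78.3000
Numerator Σ_{t=1}^{9}(z_t−z̄)(z_{t+1}−z̄) = -22.3900
Denominator Σ(z_t−z̄)² = 54.1000
r_1 = -22.3900 / 54.1000 = -0.414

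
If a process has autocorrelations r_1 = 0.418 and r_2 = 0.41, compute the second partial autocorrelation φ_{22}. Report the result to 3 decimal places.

0.285

φ_{22} = (r_2 − r_1²) / (1 − r_1²)
r_1² = (0.418)² = 0.174724
Numerator = 0.41 − 0.1747 = 0.2353; denominator = 1 − 0.1747 = 0.8253
φ_{22} = 0.2353 / 0.8253 = 0.285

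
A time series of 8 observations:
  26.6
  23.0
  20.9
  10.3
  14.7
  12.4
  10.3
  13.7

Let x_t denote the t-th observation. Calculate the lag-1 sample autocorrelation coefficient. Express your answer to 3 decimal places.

Mean x̄ = (26.6 + 23.0 + 20.9 + 10.3 + 14.7 + 12.4 + 10.3 + 13.7)/8 = 16.4875
Deviations from mean: 10.1125, 6.5125, 4.4125, -6.1875, -1.7875, -4.0875, -6.1875, -2.7875
Σ(x_t−x̄)(x_{t+1}−x̄) = (65.8577) + (28.7364) + (-27.3023) + (11.0602) + (7.3064) + (25.2914) + (17.2477) = 128.1973
Denominator Σ(x_t−x̄)² = 268.3888
r_1 = 128.1973 / 268.3888 = 0.478

0.478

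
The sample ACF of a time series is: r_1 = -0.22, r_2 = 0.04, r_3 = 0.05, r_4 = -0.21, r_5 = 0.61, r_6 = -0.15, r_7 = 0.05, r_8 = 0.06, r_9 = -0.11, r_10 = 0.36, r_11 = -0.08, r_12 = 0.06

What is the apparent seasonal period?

5

The largest autocorrelation is r_5 = 0.61, with a weaker echo at lag 10 (0.36); the remaining lags stay at or below 0.06.
The dominant spike at lag 5 indicates a seasonal period of 5.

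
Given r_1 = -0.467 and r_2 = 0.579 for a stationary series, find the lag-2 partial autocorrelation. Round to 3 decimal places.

φ_{22} = (r_2 − r_1²) / (1 − r_1²)
r_1² = (-0.467)² = 0.218089
Numerator = 0.579 − 0.2181 = 0.3609; denominator = 1 − 0.2181 = 0.7819
φ_{22} = 0.3609 / 0.7819 = 0.462

0.462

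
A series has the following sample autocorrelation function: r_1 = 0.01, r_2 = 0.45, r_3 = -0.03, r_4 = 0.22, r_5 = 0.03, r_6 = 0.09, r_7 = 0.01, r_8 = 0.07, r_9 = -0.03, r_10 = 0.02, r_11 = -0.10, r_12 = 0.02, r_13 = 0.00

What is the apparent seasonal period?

The largest autocorrelation is r_2 = 0.45, with a weaker echo at lag 4 (0.22); the remaining lags stay at or below 0.09.
The dominant spike at lag 2 indicates a seasonal period of 2.

2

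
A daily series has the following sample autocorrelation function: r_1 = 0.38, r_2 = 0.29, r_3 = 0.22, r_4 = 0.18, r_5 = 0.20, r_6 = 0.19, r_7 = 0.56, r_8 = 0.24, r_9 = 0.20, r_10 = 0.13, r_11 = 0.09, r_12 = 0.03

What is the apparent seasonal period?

7

The largest autocorrelation is r_7 = 0.56; the remaining lags stay at or below 0.38. The elevated value at lag 1 (0.38), dropping to 0.29 at lag 2, reflects decaying short-term dependence rather than seasonality.
The dominant spike at lag 7 indicates a seasonal period of 7.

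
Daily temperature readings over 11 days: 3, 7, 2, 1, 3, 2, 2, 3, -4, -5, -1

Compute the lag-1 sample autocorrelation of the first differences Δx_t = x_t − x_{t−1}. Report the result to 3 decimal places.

First differences Δx: 4, -5, -1, 2, -1, 0, 1, -7, -1, 4
Mean of differences = -0.4000
Numerator Σ(Δx_t−Δx̄)(Δx_{t+1}−Δx̄) = -27.9600
Denominator Σ(Δx_t−Δx̄)² = 112.4000
r_1(Δx) = -27.9600 / 112.4000 = -0.249

-0.249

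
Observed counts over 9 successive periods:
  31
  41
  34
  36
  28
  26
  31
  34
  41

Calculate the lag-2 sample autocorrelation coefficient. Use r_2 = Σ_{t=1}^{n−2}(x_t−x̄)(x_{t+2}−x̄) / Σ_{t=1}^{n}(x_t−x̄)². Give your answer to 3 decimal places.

Mean x̄ = (31 + 41 + 34 + 36 + 28 + 26 + 31 + 34 + 41)/9 = 33.5556
Σ(x_t−x̄)(x_{t+2}−x̄) = (-1.1358) + (18.1975) + (-2.4691) + (-18.4691) + (14.1975) + (-3.3580) + (-19.0247) = -12.0617
Denominator Σ(x_t−x̄)² = 218.2222
r_2 = -12.0617 / 218.2222 = -0.055

-0.055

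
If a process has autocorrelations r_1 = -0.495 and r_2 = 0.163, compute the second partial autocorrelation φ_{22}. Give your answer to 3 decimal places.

φ_{22} = (r_2 − r_1²) / (1 − r_1²)
r_1² = (-0.495)² = 0.245025
Numerator = 0.163 − 0.2450 = -0.0820; denominator = 1 − 0.2450 = 0.7550
φ_{22} = -0.0820 / 0.7550 = -0.109

-0.109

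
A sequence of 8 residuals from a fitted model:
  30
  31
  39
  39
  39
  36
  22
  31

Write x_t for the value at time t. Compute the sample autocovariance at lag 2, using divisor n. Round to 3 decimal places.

Mean x̄ = (30 + 31 + 39 + 39 + 39 + 36 + 22 + 31)/8 = 33.3750
Σ_{t=1}^{6}(x_t−x̄)(x_{t+2}−x̄) = -56.1563
γ_2 = -56.1563 / 8 = -7.020

-7.020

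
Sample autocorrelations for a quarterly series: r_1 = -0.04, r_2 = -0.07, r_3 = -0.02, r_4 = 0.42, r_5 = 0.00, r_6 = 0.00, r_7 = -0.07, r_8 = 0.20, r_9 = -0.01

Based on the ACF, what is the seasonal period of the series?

The largest autocorrelation is r_4 = 0.42, with a weaker echo at lag 8 (0.20); the remaining lags stay at or below 0.00.
The dominant spike at lag 4 indicates a seasonal period of 4.

4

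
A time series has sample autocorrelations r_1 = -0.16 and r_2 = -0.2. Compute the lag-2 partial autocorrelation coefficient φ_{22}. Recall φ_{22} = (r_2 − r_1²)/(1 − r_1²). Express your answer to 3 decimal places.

φ_{22} = (r_2 − r_1²) / (1 − r_1²)
r_1² = (-0.16)² = 0.0256
Numerator = -0.2 − 0.0256 = -0.2256; denominator = 1 − 0.0256 = 0.9744
φ_{22} = -0.2256 / 0.9744 = -0.232

-0.232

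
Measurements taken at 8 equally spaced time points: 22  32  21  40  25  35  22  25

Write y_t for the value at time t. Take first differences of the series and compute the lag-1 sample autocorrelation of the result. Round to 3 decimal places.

-0.848

First differences Δy: 10, -11, 19, -15, 10, -13, 3
Mean of differences = 0.4286
Numerator Σ(Δy_t−Δȳ)(Δy_{t+1}−Δȳ) = -918.8980
Denominator Σ(Δy_t−Δȳ)² = 1083.7143
r_1(Δy) = -918.8980 / 1083.7143 = -0.848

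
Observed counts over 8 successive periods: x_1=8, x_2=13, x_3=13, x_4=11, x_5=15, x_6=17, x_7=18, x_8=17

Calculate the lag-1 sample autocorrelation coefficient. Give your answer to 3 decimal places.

0.415

Mean x̄ = (8 + 13 + 13 + 11 + 15 + 17 + 18 + 17)/8 = 14.0000
Deviations from mean: -6.0000, -1.0000, -1.0000, -3.0000, 1.0000, 3.0000, 4.0000, 3.0000
Σ(x_t−x̄)(x_{t+1}−x̄) = (6.0000) + (1.0000) + (3.0000) + (-3.0000) + (3.0000) + (12.0000) + (12.0000) = 34.0000
Denominator Σ(x_t−x̄)² = 82.0000
r_1 = 34.0000 / 82.0000 = 0.415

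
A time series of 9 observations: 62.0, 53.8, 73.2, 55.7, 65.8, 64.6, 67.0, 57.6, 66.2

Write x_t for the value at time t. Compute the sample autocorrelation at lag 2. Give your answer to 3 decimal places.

Mean x̄ = (62.0 + 53.8 + 73.2 + 55.7 + 65.8 + 64.6 + 67.0 + 57.6 + 66.2)/9 = 62.8778
Numerator Σ_{t=1}^{7}(x_t−x̄)(x_{t+2}−x̄) = 90.5512
Denominator Σ(x_t−x̄)² = 308.6356
r_2 = 90.5512 / 308.6356 = 0.293

0.293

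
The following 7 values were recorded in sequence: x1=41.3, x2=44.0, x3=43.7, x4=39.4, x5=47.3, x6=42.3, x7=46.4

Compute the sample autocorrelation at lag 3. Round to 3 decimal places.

Mean x̄ = (41.3 + 44.0 + 43.7 + 39.4 + 47.3 + 42.3 + 46.4)/7 = 43.4857
Deviations from mean: -2.1857, 0.5143, 0.2143, -4.0857, 3.8143, -1.1857, 2.9143
Σ(x_t−x̄)(x_{t+3}−x̄) = (8.9302) + (1.9616) + (-0.2541) + (-11.9069) = -1.2692
Denominator Σ(x_t−x̄)² = 46.2286
r_3 = -1.2692 / 46.2286 = -0.027

-0.027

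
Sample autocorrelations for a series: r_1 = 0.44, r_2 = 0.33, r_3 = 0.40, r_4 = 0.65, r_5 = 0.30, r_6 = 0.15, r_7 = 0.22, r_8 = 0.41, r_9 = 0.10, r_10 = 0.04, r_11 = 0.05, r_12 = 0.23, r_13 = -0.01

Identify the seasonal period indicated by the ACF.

4

The largest autocorrelation is r_4 = 0.65; the remaining lags stay at or below 0.44. The elevated value at lag 1 (0.44), dropping to 0.33 at lag 2, reflects decaying short-term dependence rather than seasonality.
The dominant spike at lag 4 indicates a seasonal period of 4.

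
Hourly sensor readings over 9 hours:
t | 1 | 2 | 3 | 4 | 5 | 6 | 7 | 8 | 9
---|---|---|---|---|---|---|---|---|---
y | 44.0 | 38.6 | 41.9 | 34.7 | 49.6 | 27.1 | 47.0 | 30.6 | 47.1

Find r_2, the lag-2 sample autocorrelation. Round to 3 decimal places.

Mean ȳ = (44.0 + 38.6 + 41.9 + 34.7 + 49.6 + 27.1 + 47.0 + 30.6 + 47.1)/9 = 40.0667
Σ(y_t−ȳ)(y_{t+2}−ȳ) = (7.2111) + (7.8711) + (17.4778) + (69.5878) + (66.0978) + (122.7511) + (48.7644) = 339.7611
Denominator Σ(y_t−ȳ)² = 495.9600
r_2 = 339.7611 / 495.9600 = 0.685

0.685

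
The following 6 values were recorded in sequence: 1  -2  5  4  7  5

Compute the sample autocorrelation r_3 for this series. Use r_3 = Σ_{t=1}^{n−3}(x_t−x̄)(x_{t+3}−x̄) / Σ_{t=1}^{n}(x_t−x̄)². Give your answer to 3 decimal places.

-0.344

Mean x̄ = (1 − 2 + 5 + 4 + 7 + 5)/6 = 3.3333
Σ(x_t−x̄)(x_{t+3}−x̄) = (-1.5556) + (-19.5556) + (2.7778) = -18.3333
Denominator Σ(x_t−x̄)² = 53.3333
r_3 = -18.3333 / 53.3333 = -0.344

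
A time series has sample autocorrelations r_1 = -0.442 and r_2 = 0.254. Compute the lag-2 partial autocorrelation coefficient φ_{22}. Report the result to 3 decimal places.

φ_{22} = (r_2 − r_1²) / (1 − r_1²)
r_1² = (-0.442)² = 0.195364
Numerator = 0.254 − 0.1954 = 0.0586; denominator = 1 − 0.1954 = 0.8046
φ_{22} = 0.0586 / 0.8046 = 0.073

0.073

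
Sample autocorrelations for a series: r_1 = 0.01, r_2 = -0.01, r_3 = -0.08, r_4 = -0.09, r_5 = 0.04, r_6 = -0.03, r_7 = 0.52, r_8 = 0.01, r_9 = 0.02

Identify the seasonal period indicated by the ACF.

7

The largest autocorrelation is r_7 = 0.52; the remaining lags stay at or below 0.04.
The dominant spike at lag 7 indicates a seasonal period of 7.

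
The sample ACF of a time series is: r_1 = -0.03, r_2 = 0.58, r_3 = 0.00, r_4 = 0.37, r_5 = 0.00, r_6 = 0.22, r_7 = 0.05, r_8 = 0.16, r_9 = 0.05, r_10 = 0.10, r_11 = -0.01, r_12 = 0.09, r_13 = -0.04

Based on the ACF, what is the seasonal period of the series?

2

The largest autocorrelation is r_2 = 0.58, with weaker echoes at lags 4 (0.37), 6 (0.22) and 8 (0.16); the remaining lags stay at or below 0.10.
The dominant spike at lag 2 indicates a seasonal period of 2.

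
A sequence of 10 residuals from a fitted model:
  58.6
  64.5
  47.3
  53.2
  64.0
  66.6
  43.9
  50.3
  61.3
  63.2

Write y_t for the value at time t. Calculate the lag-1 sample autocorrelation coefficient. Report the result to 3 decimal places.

Mean ȳ = (58.6 + 64.5 + 47.3 + 53.2 + 64.0 + 66.6 + 43.9 + 50.3 + 61.3 + 63.2)/10 = 57.2900
Numerator Σ_{t=1}^{9}(y_t−ȳ)(y_{t+1}−ȳ) = -22.0931
Denominator Σ(y_t−ȳ)² = 581.0890
r_1 = -22.0931 / 581.0890 = -0.038

-0.038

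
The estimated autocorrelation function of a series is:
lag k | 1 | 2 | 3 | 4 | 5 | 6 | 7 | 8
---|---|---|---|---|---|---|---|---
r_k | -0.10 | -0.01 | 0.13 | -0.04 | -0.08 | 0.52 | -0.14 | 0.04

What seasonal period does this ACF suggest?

The largest autocorrelation is r_6 = 0.52; the remaining lags stay at or below 0.13.
The dominant spike at lag 6 indicates a seasonal period of 6.

6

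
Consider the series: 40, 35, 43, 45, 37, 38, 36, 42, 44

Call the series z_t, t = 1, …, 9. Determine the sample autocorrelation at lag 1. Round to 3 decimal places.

Mean z̄ = (40 + 35 + 43 + 45 + 37 + 38 + 36 + 42 + 44)/9 = 40.0000
Numerator Σ_{t=1}^{8}(z_t−z̄)(z_{t+1}−z̄) = -1.0000
Denominator Σ(z_t−z̄)² = 108.0000
r_1 = -1.0000 / 108.0000 = -0.009

-0.009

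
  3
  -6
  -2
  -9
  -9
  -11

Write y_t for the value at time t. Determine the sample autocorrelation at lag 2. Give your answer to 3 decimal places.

0.276

Mean ȳ = (3 − 6 − 2 − 9 − 9 − 11)/6 = -5.6667
Deviations from mean: 8.6667, -0.3333, 3.6667, -3.3333, -3.3333, -5.3333
Numerator Σ_{t=1}^{4}(y_t−ȳ)(y_{t+2}−ȳ) = 38.4444
Denominator Σ(y_t−ȳ)² = 139.3333
r_2 = 38.4444 / 139.3333 = 0.276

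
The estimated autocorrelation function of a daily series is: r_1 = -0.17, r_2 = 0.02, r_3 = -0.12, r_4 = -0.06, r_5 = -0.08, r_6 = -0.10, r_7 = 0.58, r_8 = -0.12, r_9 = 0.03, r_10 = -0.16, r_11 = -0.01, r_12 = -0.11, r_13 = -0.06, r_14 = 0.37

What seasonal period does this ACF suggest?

7

The largest autocorrelation is r_7 = 0.58, with a weaker echo at lag 14 (0.37); the remaining lags stay at or below 0.03.
The dominant spike at lag 7 indicates a seasonal period of 7.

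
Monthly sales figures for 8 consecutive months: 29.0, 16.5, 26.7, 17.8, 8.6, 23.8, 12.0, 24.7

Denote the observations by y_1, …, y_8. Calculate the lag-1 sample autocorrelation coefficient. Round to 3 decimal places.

Mean ȳ = (29.0 + 16.5 + 26.7 + 17.8 + 8.6 + 23.8 + 12.0 + 24.7)/8 = 19.8875
Deviations from mean: 9.1125, -3.3875, 6.8125, -2.0875, -11.2875, 3.9125, -7.8875, 4.8125
Σ(y_t−ȳ)(y_{t+1}−ȳ) = (-30.8686) + (-23.0773) + (-14.2211) + (23.5627) + (-44.1623) + (-30.8598) + (-37.9586) = -157.5852
Denominator Σ(y_t−ȳ)² = 373.3688
r_1 = -157.5852 / 373.3688 = -0.422

-0.422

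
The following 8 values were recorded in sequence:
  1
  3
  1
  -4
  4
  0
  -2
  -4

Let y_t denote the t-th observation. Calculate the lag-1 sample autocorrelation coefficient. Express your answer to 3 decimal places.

-0.092

Mean ȳ = (1 + 3 + 1 − 4 + 4 + 0 − 2 − 4)/8 = -0.1250
Deviations from mean: 1.1250, 3.1250, 1.1250, -3.8750, 4.1250, 0.1250, -1.8750, -3.8750
Σ(y_t−ȳ)(y_{t+1}−ȳ) = (3.5156) + (3.5156) + (-4.3594) + (-15.9844) + (0.5156) + (-0.2344) + (7.2656) = -5.7656
Denominator Σ(y_t−ȳ)² = 62.8750
r_1 = -5.7656 / 62.8750 = -0.092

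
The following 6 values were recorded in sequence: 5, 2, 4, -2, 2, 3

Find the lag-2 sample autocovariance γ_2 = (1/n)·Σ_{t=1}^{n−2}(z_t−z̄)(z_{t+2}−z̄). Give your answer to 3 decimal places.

0.407

Mean z̄ = (5 + 2 + 4 − 2 + 2 + 3)/6 = 2.3333
Σ_{t=1}^{4}(z_t−z̄)(z_{t+2}−z̄) = 2.4444
γ_2 = 2.4444 / 6 = 0.407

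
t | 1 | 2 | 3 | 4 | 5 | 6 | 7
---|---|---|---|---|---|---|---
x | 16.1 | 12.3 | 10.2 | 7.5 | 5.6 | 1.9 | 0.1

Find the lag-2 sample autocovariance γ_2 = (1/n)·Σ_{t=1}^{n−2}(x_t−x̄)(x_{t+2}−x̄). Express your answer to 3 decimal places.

Mean x̄ = (16.1 + 12.3 + 10.2 + 7.5 + 5.6 + 1.9 + 0.1)/7 = 7.6714
Σ_{t=1}^{5}(x_t−x̄)(x_{t+2}−x̄) = 31.9541
γ_2 = 31.9541 / 7 = 4.565

4.565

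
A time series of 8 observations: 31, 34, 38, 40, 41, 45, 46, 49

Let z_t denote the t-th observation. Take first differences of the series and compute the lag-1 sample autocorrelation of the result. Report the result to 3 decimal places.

-0.460

First differences Δz: 3, 4, 2, 1, 4, 1, 3
Mean of differences = 2.5714
Numerator Σ(Δz_t−Δz̄)(Δz_{t+1}−Δz̄) = -4.4694
Denominator Σ(Δz_t−Δz̄)² = 9.7143
r_1(Δz) = -4.4694 / 9.7143 = -0.460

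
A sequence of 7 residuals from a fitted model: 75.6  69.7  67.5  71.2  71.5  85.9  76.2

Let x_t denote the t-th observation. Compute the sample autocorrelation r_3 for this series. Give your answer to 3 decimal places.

Mean x̄ = (75.6 + 69.7 + 67.5 + 71.2 + 71.5 + 85.9 + 76.2)/7 = 73.9429
Deviations from mean: 1.6571, -4.2429, -6.4429, -2.7429, -2.4429, 11.9571, 2.2571
Σ(x_t−x̄)(x_{t+3}−x̄) = (-4.5453) + (10.3647) + (-77.0382) + (-6.1910) = -77.4098
Denominator Σ(x_t−x̄)² = 223.8171
r_3 = -77.4098 / 223.8171 = -0.346

-0.346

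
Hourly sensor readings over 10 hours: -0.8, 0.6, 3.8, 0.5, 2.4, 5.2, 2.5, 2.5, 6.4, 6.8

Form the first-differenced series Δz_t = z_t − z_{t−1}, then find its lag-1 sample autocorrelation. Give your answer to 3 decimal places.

-0.367

First differences Δz: 1.4, 3.2, -3.3, 1.9, 2.8, -2.7, 0.0, 3.9, 0.4
Mean of differences = 0.8444
Numerator Σ(Δz_t−Δz̄)(Δz_{t+1}−Δz̄) = -18.6409
Denominator Σ(Δz_t−Δz̄)² = 50.7822
r_1(Δz) = -18.6409 / 50.7822 = -0.367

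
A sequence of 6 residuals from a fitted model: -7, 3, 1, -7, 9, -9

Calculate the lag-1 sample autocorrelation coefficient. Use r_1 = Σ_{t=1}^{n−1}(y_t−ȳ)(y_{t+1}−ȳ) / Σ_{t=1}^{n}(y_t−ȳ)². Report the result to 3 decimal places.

-0.639

Mean ȳ = (-7 + 3 + 1 − 7 + 9 − 9)/6 = -1.6667
Deviations from mean: -5.3333, 4.6667, 2.6667, -5.3333, 10.6667, -7.3333
Numerator Σ_{t=1}^{5}(y_t−ȳ)(y_{t+1}−ȳ) = -161.7778
Denominator Σ(y_t−ȳ)² = 253.3333
r_1 = -161.7778 / 253.3333 = -0.639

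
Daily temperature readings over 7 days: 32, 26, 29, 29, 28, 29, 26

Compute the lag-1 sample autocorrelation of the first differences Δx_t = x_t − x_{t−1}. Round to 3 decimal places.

-0.400

First differences Δx: -6, 3, 0, -1, 1, -3
Mean of differences = -1.0000
Numerator Σ(Δx_t−Δx̄)(Δx_{t+1}−Δx̄) = -20.0000
Denominator Σ(Δx_t−Δx̄)² = 50.0000
r_1(Δx) = -20.0000 / 50.0000 = -0.400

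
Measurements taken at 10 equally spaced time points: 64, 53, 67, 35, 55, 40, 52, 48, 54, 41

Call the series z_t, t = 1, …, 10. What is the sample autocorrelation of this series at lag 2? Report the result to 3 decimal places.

Mean z̄ = (64 + 53 + 67 + 35 + 55 + 40 + 52 + 48 + 54 + 41)/10 = 50.9000
Numerator Σ_{t=1}^{8}(z_t−z̄)(z_{t+2}−z̄) = 485.0800
Denominator Σ(z_t−z̄)² = 940.9000
r_2 = 485.0800 / 940.9000 = 0.516

0.516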